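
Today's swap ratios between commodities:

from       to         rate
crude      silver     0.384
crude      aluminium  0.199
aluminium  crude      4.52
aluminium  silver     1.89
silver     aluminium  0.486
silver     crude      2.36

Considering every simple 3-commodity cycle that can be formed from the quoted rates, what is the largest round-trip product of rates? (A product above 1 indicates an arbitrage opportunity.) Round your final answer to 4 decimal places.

0.8876

crude→aluminium→silver→crude: 0.199 × 1.89 × 2.36 = 0.88762
crude→silver→aluminium→crude: 0.384 × 0.486 × 4.52 = 0.84354
Maximum is crude→aluminium→silver→crude at 0.8876; no arbitrage — every cycle loses value.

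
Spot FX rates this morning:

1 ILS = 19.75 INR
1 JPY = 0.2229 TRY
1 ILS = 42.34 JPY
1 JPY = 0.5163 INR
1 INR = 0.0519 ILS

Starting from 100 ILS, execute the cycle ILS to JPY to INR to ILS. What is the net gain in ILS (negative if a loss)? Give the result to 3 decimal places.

100 ILS × 42.34 = 4234 JPY
4234 JPY × 0.5163 = 2186.0142 INR
2186.0142 INR × 0.0519 = 113.45413698 ILS
Net change: 113.45413698 − 100 = 13.45413698 ILS

13.454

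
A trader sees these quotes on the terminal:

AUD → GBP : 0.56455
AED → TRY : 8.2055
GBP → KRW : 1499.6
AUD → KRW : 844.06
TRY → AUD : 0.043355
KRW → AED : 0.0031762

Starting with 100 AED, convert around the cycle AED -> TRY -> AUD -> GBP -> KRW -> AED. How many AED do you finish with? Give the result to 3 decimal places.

100 AED × 8.2055 = 820.55 TRY
820.55 TRY × 0.043355 = 35.57494525 AUD
35.57494525 AUD × 0.56455 = 20.0838353408875 GBP
20.0838353408875 GBP × 1499.6 = 30117.719477194895 KRW
30117.719477194895 KRW × 0.0031762 = 95.659900603466425499 AED

95.660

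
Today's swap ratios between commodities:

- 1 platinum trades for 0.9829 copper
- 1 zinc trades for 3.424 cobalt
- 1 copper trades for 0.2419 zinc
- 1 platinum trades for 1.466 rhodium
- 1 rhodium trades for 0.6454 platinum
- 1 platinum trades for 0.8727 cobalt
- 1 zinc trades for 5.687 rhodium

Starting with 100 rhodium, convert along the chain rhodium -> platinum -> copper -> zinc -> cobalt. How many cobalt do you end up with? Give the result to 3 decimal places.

100 rhodium × 0.6454 = 64.54 platinum
64.54 platinum × 0.9829 = 63.436366 copper
63.436366 copper × 0.2419 = 15.3452569354 zinc
15.3452569354 zinc × 3.424 = 52.5421597468096 cobalt

52.542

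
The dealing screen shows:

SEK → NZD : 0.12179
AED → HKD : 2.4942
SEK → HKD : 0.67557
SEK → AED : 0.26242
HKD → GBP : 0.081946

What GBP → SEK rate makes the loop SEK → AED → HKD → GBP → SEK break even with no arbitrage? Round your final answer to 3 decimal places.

Known legs of the cycle: 0.26242 × 2.4942 × 0.081946 = 0.053635948537944
For no arbitrage the full-cycle product must be 1, so the missing rate is 1 / 0.053635948537944 ≈ 18.64421.

18.644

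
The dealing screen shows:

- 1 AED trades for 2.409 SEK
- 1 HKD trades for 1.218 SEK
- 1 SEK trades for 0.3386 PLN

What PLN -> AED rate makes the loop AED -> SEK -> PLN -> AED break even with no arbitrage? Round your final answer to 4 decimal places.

Known legs of the cycle: 2.409 × 0.3386 = 0.8156874
For no arbitrage the full-cycle product must be 1, so the missing rate is 1 / 0.8156874 ≈ 1.225960.

1.2260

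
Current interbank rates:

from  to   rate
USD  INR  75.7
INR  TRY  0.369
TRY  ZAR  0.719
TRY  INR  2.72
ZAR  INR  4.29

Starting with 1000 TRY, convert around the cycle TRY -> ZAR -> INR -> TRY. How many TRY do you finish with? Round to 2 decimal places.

1000 TRY × 0.719 = 719 ZAR
719 ZAR × 4.29 = 3084.51 INR
3084.51 INR × 0.369 = 1138.18419 TRY

1138.18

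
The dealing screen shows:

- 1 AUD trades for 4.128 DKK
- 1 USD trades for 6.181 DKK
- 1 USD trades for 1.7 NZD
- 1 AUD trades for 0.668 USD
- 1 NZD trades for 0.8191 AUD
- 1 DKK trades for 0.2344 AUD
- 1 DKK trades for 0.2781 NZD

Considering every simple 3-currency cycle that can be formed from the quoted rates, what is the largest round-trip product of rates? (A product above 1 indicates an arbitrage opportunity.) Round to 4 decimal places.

USD→DKK→AUD→USD: 6.181 × 0.2344 × 0.668 = 0.96782
AUD→DKK→NZD→AUD: 4.128 × 0.2781 × 0.8191 = 0.94032
USD→NZD→AUD→USD: 1.7 × 0.8191 × 0.668 = 0.93017
Maximum is USD→DKK→AUD→USD at 0.9678; no arbitrage — every cycle loses value.

0.9678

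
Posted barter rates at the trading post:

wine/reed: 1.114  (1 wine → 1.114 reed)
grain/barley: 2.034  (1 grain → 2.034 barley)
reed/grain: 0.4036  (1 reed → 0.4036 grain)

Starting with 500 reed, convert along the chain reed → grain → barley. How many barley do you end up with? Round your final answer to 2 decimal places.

410.46

500 reed × 0.4036 = 201.8 grain
201.8 grain × 2.034 = 410.4612 barley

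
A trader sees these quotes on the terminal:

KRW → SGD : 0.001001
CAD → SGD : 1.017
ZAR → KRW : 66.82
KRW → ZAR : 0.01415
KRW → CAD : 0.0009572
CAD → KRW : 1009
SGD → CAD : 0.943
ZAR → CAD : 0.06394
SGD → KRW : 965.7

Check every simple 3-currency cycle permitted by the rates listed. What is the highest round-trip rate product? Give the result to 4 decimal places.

SGD→CAD→KRW→SGD: 0.943 × 1009 × 0.001001 = 0.95244
SGD→KRW→CAD→SGD: 965.7 × 0.0009572 × 1.017 = 0.94008
KRW→ZAR→CAD→KRW: 0.01415 × 0.06394 × 1009 = 0.91289
Maximum is SGD→CAD→KRW→SGD at 0.9524; no arbitrage — every cycle loses value.

0.9524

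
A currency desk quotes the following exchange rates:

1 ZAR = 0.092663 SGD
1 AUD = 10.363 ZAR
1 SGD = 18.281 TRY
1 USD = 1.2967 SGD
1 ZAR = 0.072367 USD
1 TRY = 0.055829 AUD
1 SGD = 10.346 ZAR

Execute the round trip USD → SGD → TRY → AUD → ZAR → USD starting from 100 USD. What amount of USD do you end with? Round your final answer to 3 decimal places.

99.249

100 USD × 1.2967 = 129.67 SGD
129.67 SGD × 18.281 = 2370.49727 TRY
2370.49727 TRY × 0.055829 = 132.34249208683 AUD
132.34249208683 AUD × 10.363 = 1371.46524549581929 ZAR
1371.46524549581929 ZAR × 0.072367 = 99.24882542079595455943 USD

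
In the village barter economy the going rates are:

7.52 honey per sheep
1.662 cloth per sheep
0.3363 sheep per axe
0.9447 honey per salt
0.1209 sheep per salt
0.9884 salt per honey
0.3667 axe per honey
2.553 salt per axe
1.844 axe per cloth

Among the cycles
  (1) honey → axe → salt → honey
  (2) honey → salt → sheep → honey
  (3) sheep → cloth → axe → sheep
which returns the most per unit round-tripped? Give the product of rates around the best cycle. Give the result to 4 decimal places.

(1) 0.3667 × 2.553 × 0.9447 = 0.88441
(2) 0.9884 × 0.1209 × 7.52 = 0.89862
(3) 1.662 × 1.844 × 0.3363 = 1.03067
Highest is cycle (3) at 1.0307 (>1, arbitrage).

1.0307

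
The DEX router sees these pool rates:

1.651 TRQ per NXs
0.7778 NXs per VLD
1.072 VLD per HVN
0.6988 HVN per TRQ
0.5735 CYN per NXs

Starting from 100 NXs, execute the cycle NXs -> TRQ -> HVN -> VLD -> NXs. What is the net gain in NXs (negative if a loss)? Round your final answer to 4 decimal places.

-3.8027

100 NXs × 1.651 = 165.1 TRQ
165.1 TRQ × 0.6988 = 115.37188 HVN
115.37188 HVN × 1.072 = 123.67865536 VLD
123.67865536 VLD × 0.7778 = 96.197258139008 NXs
Net change: 96.197258139008 − 100 = -3.802741860992 NXs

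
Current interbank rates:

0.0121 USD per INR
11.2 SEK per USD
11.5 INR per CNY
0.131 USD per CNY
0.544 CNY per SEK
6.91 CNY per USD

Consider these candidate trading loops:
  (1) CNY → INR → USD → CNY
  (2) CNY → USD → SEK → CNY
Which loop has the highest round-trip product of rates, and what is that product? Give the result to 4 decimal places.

(1) 11.5 × 0.0121 × 6.91 = 0.96153
(2) 0.131 × 11.2 × 0.544 = 0.79816
Highest is cycle (1) at 0.9615 (≤1, no arbitrage).

0.9615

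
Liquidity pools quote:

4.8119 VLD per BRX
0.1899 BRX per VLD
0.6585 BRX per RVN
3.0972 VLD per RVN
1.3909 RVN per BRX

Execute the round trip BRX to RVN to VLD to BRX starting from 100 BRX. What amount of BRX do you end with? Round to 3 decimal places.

81.807

100 BRX × 1.3909 = 139.09 RVN
139.09 RVN × 3.0972 = 430.789548 VLD
430.789548 VLD × 0.1899 = 81.8069351652 BRX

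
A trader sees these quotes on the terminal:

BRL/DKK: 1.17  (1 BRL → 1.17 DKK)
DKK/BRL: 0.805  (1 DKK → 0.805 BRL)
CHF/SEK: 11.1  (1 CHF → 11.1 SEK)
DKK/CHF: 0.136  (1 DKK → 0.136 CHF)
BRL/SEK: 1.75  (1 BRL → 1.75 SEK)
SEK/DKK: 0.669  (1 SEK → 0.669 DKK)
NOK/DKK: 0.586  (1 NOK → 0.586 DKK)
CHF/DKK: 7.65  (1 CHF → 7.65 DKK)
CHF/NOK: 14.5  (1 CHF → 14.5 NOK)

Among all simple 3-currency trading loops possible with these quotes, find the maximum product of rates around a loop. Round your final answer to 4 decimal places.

1.1556

CHF→NOK→DKK→CHF: 14.5 × 0.586 × 0.136 = 1.15559
CHF→SEK→DKK→CHF: 11.1 × 0.669 × 0.136 = 1.00992
BRL→SEK→DKK→BRL: 1.75 × 0.669 × 0.805 = 0.94245
Maximum is CHF→NOK→DKK→CHF at 1.1556; arbitrage exists.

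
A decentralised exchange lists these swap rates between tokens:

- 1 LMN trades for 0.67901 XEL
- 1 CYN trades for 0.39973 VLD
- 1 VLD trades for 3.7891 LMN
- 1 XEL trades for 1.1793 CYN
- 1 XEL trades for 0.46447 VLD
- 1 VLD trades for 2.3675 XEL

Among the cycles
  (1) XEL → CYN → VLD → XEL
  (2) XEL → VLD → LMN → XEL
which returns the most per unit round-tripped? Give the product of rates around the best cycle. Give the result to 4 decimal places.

(1) 1.1793 × 0.39973 × 2.3675 = 1.11604
(2) 0.46447 × 3.7891 × 0.67901 = 1.19501
Highest is cycle (2) at 1.1950 (>1, arbitrage).

1.1950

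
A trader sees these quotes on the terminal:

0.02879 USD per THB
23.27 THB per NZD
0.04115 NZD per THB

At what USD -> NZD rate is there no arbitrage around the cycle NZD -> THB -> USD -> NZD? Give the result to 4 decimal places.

1.4927

Known legs of the cycle: 23.27 × 0.02879 = 0.6699433
For no arbitrage the full-cycle product must be 1, so the missing rate is 1 / 0.6699433 ≈ 1.492664.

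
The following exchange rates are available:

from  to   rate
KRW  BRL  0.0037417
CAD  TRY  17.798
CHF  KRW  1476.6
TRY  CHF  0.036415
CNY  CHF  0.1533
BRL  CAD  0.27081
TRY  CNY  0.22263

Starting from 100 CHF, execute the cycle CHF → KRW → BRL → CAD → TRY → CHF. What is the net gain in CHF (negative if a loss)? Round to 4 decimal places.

-3.0276

100 CHF × 1476.6 = 147660 KRW
147660 KRW × 0.0037417 = 552.499422 BRL
552.499422 BRL × 0.27081 = 149.62236847182 CAD
149.62236847182 CAD × 17.798 = 2662.97891406145236 TRY
2662.97891406145236 TRY × 0.036415 = 96.9723771555477876894 CHF
Net change: 96.9723771555477876894 − 100 = -3.0276228444522123106 CHF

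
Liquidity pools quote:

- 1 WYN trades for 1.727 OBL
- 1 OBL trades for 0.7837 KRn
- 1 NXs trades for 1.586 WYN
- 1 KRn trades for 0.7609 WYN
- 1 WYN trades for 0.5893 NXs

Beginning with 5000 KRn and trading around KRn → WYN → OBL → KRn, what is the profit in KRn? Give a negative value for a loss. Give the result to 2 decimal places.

149.20

5000 KRn × 0.7609 = 3804.5 WYN
3804.5 WYN × 1.727 = 6570.3715 OBL
6570.3715 OBL × 0.7837 = 5149.20014455 KRn
Net change: 5149.20014455 − 5000 = 149.20014455 KRn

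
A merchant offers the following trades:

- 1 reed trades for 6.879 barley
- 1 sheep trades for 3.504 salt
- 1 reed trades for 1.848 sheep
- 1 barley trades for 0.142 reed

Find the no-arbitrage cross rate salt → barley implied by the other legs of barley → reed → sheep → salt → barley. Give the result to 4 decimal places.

Known legs of the cycle: 0.142 × 1.848 × 3.504 = 0.919505664
For no arbitrage the full-cycle product must be 1, so the missing rate is 1 / 0.919505664 ≈ 1.087541.

1.0875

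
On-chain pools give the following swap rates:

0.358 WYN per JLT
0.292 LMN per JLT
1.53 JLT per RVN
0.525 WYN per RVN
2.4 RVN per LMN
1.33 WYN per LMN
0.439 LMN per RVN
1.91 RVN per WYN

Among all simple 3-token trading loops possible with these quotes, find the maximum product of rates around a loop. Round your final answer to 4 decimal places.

WYN→RVN→LMN→WYN: 1.91 × 0.439 × 1.33 = 1.11519
RVN→JLT→LMN→RVN: 1.53 × 0.292 × 2.4 = 1.07222
WYN→RVN→JLT→WYN: 1.91 × 1.53 × 0.358 = 1.04618
Maximum is WYN→RVN→LMN→WYN at 1.1152; arbitrage exists.

1.1152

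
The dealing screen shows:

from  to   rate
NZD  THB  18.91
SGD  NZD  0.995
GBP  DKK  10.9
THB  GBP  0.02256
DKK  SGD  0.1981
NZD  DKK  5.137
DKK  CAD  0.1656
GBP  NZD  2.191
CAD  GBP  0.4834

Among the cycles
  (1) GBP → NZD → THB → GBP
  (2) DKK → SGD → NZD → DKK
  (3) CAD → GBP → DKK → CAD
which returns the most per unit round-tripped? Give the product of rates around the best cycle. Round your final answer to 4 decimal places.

1.0126

(1) 2.191 × 18.91 × 0.02256 = 0.93470
(2) 0.1981 × 0.995 × 5.137 = 1.01255
(3) 0.4834 × 10.9 × 0.1656 = 0.87256
Highest is cycle (2) at 1.0126 (>1, arbitrage).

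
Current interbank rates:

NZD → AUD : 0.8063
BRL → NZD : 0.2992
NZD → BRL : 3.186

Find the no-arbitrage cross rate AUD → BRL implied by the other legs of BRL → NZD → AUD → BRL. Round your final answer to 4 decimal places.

4.1452

Known legs of the cycle: 0.2992 × 0.8063 = 0.24124496
For no arbitrage the full-cycle product must be 1, so the missing rate is 1 / 0.24124496 ≈ 4.145164.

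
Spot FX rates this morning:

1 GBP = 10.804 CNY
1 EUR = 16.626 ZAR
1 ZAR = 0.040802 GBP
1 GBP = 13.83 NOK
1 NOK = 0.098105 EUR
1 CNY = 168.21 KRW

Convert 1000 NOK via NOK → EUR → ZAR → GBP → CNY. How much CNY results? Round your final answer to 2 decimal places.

1000 NOK × 0.098105 = 98.105 EUR
98.105 EUR × 16.626 = 1631.09373 ZAR
1631.09373 ZAR × 0.040802 = 66.55188637146 GBP
66.55188637146 GBP × 10.804 = 719.02658035725384 CNY

719.03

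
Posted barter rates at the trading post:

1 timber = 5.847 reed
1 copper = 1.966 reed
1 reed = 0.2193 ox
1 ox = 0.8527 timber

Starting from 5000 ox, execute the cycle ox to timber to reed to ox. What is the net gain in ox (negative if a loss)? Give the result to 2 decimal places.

466.86

5000 ox × 0.8527 = 4263.5 timber
4263.5 timber × 5.847 = 24928.6845 reed
24928.6845 reed × 0.2193 = 5466.86051085 ox
Net change: 5466.86051085 − 5000 = 466.86051085 ox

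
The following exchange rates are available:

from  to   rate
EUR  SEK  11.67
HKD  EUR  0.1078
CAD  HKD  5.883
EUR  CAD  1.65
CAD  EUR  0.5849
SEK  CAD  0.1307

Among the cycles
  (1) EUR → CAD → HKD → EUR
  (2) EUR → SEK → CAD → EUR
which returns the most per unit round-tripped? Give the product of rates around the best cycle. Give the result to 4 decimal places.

(1) 1.65 × 5.883 × 0.1078 = 1.04641
(2) 11.67 × 0.1307 × 0.5849 = 0.89213
Highest is cycle (1) at 1.0464 (>1, arbitrage).

1.0464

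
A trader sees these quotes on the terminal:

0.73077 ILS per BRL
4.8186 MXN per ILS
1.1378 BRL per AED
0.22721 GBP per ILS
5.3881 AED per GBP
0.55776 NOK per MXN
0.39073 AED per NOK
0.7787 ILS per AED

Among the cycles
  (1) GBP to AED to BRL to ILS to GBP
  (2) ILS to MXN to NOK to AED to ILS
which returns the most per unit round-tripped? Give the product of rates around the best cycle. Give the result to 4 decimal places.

1.0179

(1) 5.3881 × 1.1378 × 0.73077 × 0.22721 = 1.01791
(2) 4.8186 × 0.55776 × 0.39073 × 0.7787 = 0.81774
Highest is cycle (1) at 1.0179 (>1, arbitrage).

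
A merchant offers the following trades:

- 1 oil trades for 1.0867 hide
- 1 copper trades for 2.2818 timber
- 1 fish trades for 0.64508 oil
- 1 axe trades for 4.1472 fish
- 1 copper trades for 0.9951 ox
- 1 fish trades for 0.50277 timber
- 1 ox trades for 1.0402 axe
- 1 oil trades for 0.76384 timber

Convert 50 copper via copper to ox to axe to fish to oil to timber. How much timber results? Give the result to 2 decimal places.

50 copper × 0.9951 = 49.755 ox
49.755 ox × 1.0402 = 51.755151 axe
51.755151 axe × 4.1472 = 214.6389622272 fish
214.6389622272 fish × 0.64508 = 138.459301753522176 oil
138.459301753522176 oil × 0.76384 = 105.76075305141037891584 timber

105.76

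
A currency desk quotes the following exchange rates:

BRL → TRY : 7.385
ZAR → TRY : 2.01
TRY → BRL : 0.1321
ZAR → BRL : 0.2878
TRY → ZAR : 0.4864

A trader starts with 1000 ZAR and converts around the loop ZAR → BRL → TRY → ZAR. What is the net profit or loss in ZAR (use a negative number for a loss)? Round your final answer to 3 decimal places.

1000 ZAR × 0.2878 = 287.8 BRL
287.8 BRL × 7.385 = 2125.403 TRY
2125.403 TRY × 0.4864 = 1033.7960192 ZAR
Net change: 1033.7960192 − 1000 = 33.7960192 ZAR

33.796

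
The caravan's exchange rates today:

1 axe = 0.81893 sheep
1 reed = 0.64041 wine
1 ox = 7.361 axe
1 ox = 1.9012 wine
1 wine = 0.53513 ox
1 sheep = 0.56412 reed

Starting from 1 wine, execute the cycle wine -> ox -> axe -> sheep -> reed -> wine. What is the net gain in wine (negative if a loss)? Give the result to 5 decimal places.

0.16539

1 wine × 0.53513 = 0.53513 ox
0.53513 ox × 7.361 = 3.93909193 axe
3.93909193 axe × 0.81893 = 3.2258405542349 sheep
3.2258405542349 sheep × 0.56412 = 1.819761173454991788 reed
1.819761173454991788 reed × 0.64041 = 1.16539325309231129095308 wine
Net change: 1.16539325309231129095308 − 1 = 0.16539325309231129095308 wine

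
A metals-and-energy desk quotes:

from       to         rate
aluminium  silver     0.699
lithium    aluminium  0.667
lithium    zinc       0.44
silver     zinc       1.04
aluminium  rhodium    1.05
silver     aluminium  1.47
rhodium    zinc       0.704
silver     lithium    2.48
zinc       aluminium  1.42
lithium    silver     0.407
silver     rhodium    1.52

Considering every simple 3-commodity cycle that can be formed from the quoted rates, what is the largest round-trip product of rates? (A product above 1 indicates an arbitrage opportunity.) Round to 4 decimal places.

silver→lithium→aluminium→silver: 2.48 × 0.667 × 0.699 = 1.15626
aluminium→rhodium→zinc→aluminium: 1.05 × 0.704 × 1.42 = 1.04966
silver→zinc→aluminium→silver: 1.04 × 1.42 × 0.699 = 1.03228
Maximum is silver→lithium→aluminium→silver at 1.1563; arbitrage exists.

1.1563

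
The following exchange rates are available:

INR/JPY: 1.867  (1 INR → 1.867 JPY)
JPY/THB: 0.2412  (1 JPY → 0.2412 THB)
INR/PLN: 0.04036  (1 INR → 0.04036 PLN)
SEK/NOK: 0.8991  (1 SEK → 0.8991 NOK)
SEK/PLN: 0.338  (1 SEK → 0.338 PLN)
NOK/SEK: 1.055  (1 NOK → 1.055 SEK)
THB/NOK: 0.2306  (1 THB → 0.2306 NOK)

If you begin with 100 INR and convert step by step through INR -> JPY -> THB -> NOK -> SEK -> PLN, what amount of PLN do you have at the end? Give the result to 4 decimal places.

100 INR × 1.867 = 186.7 JPY
186.7 JPY × 0.2412 = 45.03204 THB
45.03204 THB × 0.2306 = 10.384388424 NOK
10.384388424 NOK × 1.055 = 10.95552978732 SEK
10.95552978732 SEK × 0.338 = 3.70296906811416 PLN

3.7030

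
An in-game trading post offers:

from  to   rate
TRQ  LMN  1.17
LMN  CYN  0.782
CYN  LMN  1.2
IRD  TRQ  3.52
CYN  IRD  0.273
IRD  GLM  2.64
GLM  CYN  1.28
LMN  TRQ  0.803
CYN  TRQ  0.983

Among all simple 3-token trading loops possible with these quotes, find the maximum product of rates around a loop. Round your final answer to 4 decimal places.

0.9225

GLM→CYN→IRD→GLM: 1.28 × 0.273 × 2.64 = 0.92252
TRQ→LMN→CYN→TRQ: 1.17 × 0.782 × 0.983 = 0.89939
Maximum is GLM→CYN→IRD→GLM at 0.9225; no arbitrage — every cycle loses value.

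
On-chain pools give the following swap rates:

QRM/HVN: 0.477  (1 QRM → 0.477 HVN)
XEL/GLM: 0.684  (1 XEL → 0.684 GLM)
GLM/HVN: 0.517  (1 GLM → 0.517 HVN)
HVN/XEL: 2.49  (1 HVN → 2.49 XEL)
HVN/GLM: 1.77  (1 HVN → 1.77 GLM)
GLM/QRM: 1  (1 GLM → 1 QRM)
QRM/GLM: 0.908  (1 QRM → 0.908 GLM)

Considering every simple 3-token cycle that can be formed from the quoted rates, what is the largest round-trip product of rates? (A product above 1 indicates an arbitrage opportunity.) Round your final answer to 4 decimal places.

0.8805

HVN→XEL→GLM→HVN: 2.49 × 0.684 × 0.517 = 0.88053
HVN→GLM→QRM→HVN: 1.77 × 1 × 0.477 = 0.84429
Maximum is HVN→XEL→GLM→HVN at 0.8805; no arbitrage — every cycle loses value.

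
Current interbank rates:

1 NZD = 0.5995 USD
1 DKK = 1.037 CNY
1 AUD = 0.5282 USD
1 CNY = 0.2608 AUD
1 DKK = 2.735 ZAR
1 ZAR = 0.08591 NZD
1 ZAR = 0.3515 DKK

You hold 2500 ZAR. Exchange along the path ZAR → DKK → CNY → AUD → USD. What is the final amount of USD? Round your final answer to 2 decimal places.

2500 ZAR × 0.3515 = 878.75 DKK
878.75 DKK × 1.037 = 911.26375 CNY
911.26375 CNY × 0.2608 = 237.657586 AUD
237.657586 AUD × 0.5282 = 125.5307369252 USD

125.53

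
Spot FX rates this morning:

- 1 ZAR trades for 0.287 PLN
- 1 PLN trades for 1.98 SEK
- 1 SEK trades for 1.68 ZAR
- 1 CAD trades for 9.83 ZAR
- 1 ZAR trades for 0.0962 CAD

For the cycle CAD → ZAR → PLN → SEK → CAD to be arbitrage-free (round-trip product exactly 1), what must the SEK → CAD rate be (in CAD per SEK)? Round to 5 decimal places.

Known legs of the cycle: 9.83 × 0.287 × 1.98 = 5.5859958
For no arbitrage the full-cycle product must be 1, so the missing rate is 1 / 5.5859958 ≈ 0.1790191.

0.17902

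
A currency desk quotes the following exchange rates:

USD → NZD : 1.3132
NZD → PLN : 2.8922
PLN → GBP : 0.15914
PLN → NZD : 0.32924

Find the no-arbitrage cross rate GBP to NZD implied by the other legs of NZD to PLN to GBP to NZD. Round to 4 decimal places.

2.1727

Known legs of the cycle: 2.8922 × 0.15914 = 0.460264708
For no arbitrage the full-cycle product must be 1, so the missing rate is 1 / 0.460264708 ≈ 2.172663.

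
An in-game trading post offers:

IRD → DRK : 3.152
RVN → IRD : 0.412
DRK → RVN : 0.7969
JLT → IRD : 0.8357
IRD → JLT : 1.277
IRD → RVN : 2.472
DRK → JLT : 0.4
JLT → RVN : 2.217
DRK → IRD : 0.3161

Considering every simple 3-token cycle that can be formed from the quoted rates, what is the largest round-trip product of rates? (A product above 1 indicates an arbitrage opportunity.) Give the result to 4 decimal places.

IRD→JLT→RVN→IRD: 1.277 × 2.217 × 0.412 = 1.16642
IRD→DRK→JLT→IRD: 3.152 × 0.4 × 0.8357 = 1.05365
IRD→DRK→RVN→IRD: 3.152 × 0.7969 × 0.412 = 1.03487
Maximum is IRD→JLT→RVN→IRD at 1.1664; arbitrage exists.

1.1664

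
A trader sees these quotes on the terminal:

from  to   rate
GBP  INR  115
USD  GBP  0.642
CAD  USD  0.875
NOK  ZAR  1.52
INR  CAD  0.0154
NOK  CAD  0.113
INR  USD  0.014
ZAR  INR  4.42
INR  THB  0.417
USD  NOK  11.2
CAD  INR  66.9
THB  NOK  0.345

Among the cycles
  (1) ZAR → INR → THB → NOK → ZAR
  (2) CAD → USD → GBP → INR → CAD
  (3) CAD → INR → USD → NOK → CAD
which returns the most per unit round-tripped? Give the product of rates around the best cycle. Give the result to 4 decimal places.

(1) 4.42 × 0.417 × 0.345 × 1.52 = 0.96654
(2) 0.875 × 0.642 × 115 × 0.0154 = 0.99486
(3) 66.9 × 0.014 × 11.2 × 0.113 = 1.18536
Highest is cycle (3) at 1.1854 (>1, arbitrage).

1.1854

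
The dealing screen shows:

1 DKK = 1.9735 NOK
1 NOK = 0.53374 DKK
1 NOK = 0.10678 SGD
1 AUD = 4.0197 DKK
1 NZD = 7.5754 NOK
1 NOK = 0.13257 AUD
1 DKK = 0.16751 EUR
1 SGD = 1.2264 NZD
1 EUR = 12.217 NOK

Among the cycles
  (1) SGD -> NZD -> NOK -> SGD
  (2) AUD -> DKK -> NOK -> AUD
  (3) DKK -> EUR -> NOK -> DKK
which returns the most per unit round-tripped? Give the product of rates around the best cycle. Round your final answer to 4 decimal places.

(1) 1.2264 × 7.5754 × 0.10678 = 0.99204
(2) 4.0197 × 1.9735 × 0.13257 = 1.05166
(3) 0.16751 × 12.217 × 0.53374 = 1.09228
Highest is cycle (3) at 1.0923 (>1, arbitrage).

1.0923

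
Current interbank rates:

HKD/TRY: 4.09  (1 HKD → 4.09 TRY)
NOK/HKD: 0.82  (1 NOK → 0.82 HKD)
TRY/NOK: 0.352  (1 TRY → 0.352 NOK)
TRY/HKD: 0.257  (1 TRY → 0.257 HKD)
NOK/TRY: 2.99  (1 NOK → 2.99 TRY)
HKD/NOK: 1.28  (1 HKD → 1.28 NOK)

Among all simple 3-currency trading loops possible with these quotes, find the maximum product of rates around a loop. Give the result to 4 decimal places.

HKD→TRY→NOK→HKD: 4.09 × 0.352 × 0.82 = 1.18054
HKD→NOK→TRY→HKD: 1.28 × 2.99 × 0.257 = 0.98359
Maximum is HKD→TRY→NOK→HKD at 1.1805; arbitrage exists.

1.1805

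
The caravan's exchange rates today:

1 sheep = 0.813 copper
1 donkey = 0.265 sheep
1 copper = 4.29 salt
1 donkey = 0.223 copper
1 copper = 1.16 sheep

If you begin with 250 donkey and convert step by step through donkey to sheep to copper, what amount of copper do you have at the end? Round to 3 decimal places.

53.861

250 donkey × 0.265 = 66.25 sheep
66.25 sheep × 0.813 = 53.86125 copper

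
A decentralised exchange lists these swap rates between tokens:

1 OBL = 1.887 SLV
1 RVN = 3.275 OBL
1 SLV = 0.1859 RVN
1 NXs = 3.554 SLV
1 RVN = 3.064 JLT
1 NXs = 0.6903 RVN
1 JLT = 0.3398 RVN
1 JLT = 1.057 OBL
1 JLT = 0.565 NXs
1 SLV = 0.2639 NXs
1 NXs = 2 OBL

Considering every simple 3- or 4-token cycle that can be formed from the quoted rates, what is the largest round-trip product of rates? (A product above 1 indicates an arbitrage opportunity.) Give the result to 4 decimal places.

1.1950

NXs→RVN→JLT→NXs: 0.6903 × 3.064 × 0.565 = 1.19502
SLV→RVN→OBL→SLV: 0.1859 × 3.275 × 1.887 = 1.14885
SLV→RVN→JLT→NXs→SLV: 0.1859 × 3.064 × 0.565 × 3.554 = 1.14376
SLV→RVN→JLT→OBL→SLV: 0.1859 × 3.064 × 1.057 × 1.887 = 1.13610
SLV→NXs→RVN→OBL→SLV: 0.2639 × 0.6903 × 3.275 × 1.887 = 1.12580
SLV→NXs→OBL→SLV: 0.2639 × 2 × 1.887 = 0.99596
Maximum is NXs→RVN→JLT→NXs at 1.1950; arbitrage exists.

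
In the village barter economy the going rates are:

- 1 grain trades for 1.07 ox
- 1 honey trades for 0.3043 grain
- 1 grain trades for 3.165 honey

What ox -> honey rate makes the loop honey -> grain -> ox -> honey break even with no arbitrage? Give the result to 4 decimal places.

Known legs of the cycle: 0.3043 × 1.07 = 0.325601
For no arbitrage the full-cycle product must be 1, so the missing rate is 1 / 0.325601 ≈ 3.071244.

3.0712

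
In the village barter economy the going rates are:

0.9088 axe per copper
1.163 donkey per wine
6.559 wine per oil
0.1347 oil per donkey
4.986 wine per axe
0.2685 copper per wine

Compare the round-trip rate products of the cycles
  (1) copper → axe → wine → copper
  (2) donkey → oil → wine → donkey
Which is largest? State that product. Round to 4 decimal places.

1.2166

(1) 0.9088 × 4.986 × 0.2685 = 1.21665
(2) 0.1347 × 6.559 × 1.163 = 1.02751
Highest is cycle (1) at 1.2166 (>1, arbitrage).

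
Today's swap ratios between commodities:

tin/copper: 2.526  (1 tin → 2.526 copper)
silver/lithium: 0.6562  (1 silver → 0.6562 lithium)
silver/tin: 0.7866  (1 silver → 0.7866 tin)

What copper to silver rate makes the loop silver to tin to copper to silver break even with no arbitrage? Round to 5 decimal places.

Known legs of the cycle: 0.7866 × 2.526 = 1.9869516
For no arbitrage the full-cycle product must be 1, so the missing rate is 1 / 1.9869516 ≈ 0.5032835.

0.50328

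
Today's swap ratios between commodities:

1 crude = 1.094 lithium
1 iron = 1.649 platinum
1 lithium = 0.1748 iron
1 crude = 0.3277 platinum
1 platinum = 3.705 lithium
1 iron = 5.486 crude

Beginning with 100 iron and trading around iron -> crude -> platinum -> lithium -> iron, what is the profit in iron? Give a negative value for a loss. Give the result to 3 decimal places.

16.429

100 iron × 5.486 = 548.6 crude
548.6 crude × 0.3277 = 179.77622 platinum
179.77622 platinum × 3.705 = 666.0708951 lithium
666.0708951 lithium × 0.1748 = 116.42919246348 iron
Net change: 116.42919246348 − 100 = 16.42919246348 iron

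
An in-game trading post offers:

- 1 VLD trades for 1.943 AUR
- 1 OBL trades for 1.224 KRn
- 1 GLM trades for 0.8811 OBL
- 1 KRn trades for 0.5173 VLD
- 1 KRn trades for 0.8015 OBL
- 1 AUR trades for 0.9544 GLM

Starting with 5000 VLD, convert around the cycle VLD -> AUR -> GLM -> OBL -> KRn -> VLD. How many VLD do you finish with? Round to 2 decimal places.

5172.76

5000 VLD × 1.943 = 9715 AUR
9715 AUR × 0.9544 = 9271.996 GLM
9271.996 GLM × 0.8811 = 8169.5556756 OBL
8169.5556756 OBL × 1.224 = 9999.5361469344 KRn
9999.5361469344 KRn × 0.5173 = 5172.76004880916512 VLD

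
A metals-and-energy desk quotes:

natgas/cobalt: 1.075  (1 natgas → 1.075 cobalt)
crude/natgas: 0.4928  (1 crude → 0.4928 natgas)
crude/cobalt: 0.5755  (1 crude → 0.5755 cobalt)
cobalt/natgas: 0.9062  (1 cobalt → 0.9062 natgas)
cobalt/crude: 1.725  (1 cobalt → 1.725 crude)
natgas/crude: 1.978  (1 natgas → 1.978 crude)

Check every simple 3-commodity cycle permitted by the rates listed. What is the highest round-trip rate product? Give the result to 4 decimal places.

1.0316

crude→cobalt→natgas→crude: 0.5755 × 0.9062 × 1.978 = 1.03156
crude→natgas→cobalt→crude: 0.4928 × 1.075 × 1.725 = 0.91384
Maximum is crude→cobalt→natgas→crude at 1.0316; arbitrage exists.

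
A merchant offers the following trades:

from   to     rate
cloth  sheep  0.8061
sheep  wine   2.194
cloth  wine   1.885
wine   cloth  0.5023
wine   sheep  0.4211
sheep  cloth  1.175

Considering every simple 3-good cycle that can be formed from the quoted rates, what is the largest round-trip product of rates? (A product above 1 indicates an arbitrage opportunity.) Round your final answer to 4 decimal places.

cloth→wine→sheep→cloth: 1.885 × 0.4211 × 1.175 = 0.93268
cloth→sheep→wine→cloth: 0.8061 × 2.194 × 0.5023 = 0.88836
Maximum is cloth→wine→sheep→cloth at 0.9327; no arbitrage — every cycle loses value.

0.9327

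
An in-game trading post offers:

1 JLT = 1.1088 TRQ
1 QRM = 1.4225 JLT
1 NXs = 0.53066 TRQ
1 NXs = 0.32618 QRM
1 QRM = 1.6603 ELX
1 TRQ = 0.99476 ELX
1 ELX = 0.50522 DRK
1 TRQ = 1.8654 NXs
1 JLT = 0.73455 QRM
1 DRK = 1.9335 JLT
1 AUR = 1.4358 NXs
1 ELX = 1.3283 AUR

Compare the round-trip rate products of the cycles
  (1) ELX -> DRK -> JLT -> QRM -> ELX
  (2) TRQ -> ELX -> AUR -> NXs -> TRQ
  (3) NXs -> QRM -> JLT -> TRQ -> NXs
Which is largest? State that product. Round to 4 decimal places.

1.1913

(1) 0.50522 × 1.9335 × 0.73455 × 1.6603 = 1.19133
(2) 0.99476 × 1.3283 × 1.4358 × 0.53066 = 1.00676
(3) 0.32618 × 1.4225 × 1.1088 × 1.8654 = 0.95970
Highest is cycle (1) at 1.1913 (>1, arbitrage).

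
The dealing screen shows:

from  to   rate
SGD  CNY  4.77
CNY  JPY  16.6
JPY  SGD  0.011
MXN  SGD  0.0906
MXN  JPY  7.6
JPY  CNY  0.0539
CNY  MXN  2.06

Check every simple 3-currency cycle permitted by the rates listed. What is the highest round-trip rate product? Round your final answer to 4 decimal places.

SGD→CNY→MXN→SGD: 4.77 × 2.06 × 0.0906 = 0.89025
SGD→CNY→JPY→SGD: 4.77 × 16.6 × 0.011 = 0.87100
CNY→MXN→JPY→CNY: 2.06 × 7.6 × 0.0539 = 0.84386
Maximum is SGD→CNY→MXN→SGD at 0.8903; no arbitrage — every cycle loses value.

0.8903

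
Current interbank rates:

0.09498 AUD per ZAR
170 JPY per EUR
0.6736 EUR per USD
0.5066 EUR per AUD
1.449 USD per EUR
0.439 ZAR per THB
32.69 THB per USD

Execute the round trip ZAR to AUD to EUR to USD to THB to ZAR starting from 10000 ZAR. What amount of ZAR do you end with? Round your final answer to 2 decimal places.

10000 ZAR × 0.09498 = 949.8 AUD
949.8 AUD × 0.5066 = 481.16868 EUR
481.16868 EUR × 1.449 = 697.21341732 USD
697.21341732 USD × 32.69 = 22791.9066121908 THB
22791.9066121908 THB × 0.439 = 10005.6470027517612 ZAR

10005.65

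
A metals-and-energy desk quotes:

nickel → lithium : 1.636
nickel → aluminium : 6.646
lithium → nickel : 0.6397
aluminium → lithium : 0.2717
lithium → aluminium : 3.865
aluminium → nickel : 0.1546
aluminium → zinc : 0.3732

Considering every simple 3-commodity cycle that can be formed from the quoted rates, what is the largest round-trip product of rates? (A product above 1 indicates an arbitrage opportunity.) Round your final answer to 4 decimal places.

1.1551

lithium→nickel→aluminium→lithium: 0.6397 × 6.646 × 0.2717 = 1.15512
lithium→aluminium→nickel→lithium: 3.865 × 0.1546 × 1.636 = 0.97756
Maximum is lithium→nickel→aluminium→lithium at 1.1551; arbitrage exists.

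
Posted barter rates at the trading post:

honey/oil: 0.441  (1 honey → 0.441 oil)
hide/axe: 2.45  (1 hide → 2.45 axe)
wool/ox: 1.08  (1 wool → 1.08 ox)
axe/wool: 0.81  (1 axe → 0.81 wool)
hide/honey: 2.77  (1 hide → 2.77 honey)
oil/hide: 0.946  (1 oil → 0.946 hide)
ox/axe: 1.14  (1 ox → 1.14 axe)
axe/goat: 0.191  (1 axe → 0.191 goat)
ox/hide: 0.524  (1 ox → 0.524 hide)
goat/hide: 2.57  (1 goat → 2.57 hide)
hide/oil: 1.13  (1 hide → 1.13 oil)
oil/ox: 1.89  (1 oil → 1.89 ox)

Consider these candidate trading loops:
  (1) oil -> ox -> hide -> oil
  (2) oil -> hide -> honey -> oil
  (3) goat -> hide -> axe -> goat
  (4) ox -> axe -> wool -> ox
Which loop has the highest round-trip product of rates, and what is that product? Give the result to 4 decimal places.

(1) 1.89 × 0.524 × 1.13 = 1.11911
(2) 0.946 × 2.77 × 0.441 = 1.15561
(3) 2.57 × 2.45 × 0.191 = 1.20263
(4) 1.14 × 0.81 × 1.08 = 0.99727
Highest is cycle (3) at 1.2026 (>1, arbitrage).

1.2026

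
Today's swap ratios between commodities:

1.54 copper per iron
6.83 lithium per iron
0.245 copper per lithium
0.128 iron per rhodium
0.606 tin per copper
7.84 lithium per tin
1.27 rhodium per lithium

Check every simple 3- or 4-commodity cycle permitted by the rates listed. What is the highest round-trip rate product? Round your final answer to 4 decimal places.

1.1640

copper→tin→lithium→copper: 0.606 × 7.84 × 0.245 = 1.16400
iron→lithium→rhodium→iron: 6.83 × 1.27 × 0.128 = 1.11028
Maximum is copper→tin→lithium→copper at 1.1640; arbitrage exists.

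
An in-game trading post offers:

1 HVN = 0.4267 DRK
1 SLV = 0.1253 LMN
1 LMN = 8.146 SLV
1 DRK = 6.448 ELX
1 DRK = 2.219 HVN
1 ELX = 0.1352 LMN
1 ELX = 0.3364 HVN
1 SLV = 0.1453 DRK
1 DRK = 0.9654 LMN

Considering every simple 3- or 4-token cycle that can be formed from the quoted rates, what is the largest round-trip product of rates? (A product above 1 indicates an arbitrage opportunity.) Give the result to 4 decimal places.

LMN→SLV→DRK→LMN: 8.146 × 0.1453 × 0.9654 = 1.14266
ELX→LMN→SLV→DRK→ELX: 0.1352 × 8.146 × 0.1453 × 6.448 = 1.03184
HVN→DRK→ELX→HVN: 0.4267 × 6.448 × 0.3364 = 0.92556
Maximum is LMN→SLV→DRK→LMN at 1.1427; arbitrage exists.

1.1427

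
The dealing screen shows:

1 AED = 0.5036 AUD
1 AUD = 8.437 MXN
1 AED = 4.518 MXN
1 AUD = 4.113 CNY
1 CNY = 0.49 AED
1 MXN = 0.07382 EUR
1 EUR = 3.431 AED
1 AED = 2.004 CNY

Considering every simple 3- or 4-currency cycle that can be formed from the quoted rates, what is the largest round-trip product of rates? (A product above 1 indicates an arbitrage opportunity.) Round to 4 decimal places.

AED→MXN→EUR→AED: 4.518 × 0.07382 × 3.431 = 1.14430
AED→AUD→MXN→EUR→AED: 0.5036 × 8.437 × 0.07382 × 3.431 = 1.07614
AED→AUD→CNY→AED: 0.5036 × 4.113 × 0.49 = 1.01494
Maximum is AED→MXN→EUR→AED at 1.1443; arbitrage exists.

1.1443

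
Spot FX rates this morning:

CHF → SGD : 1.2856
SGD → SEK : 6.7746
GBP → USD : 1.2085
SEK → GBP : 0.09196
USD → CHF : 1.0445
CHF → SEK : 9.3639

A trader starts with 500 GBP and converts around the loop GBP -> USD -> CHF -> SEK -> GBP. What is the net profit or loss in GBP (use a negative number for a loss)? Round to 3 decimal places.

43.477

500 GBP × 1.2085 = 604.25 USD
604.25 USD × 1.0445 = 631.139125 CHF
631.139125 CHF × 9.3639 = 5909.9236525875 SEK
5909.9236525875 SEK × 0.09196 = 543.4765790919465 GBP
Net change: 543.4765790919465 − 500 = 43.4765790919465 GBP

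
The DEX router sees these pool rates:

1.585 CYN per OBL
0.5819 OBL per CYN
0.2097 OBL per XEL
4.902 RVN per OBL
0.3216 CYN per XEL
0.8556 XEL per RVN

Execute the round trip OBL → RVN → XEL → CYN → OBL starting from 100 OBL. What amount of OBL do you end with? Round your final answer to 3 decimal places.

78.489

100 OBL × 4.902 = 490.2 RVN
490.2 RVN × 0.8556 = 419.41512 XEL
419.41512 XEL × 0.3216 = 134.883902592 CYN
134.883902592 CYN × 0.5819 = 78.4889429182848 OBL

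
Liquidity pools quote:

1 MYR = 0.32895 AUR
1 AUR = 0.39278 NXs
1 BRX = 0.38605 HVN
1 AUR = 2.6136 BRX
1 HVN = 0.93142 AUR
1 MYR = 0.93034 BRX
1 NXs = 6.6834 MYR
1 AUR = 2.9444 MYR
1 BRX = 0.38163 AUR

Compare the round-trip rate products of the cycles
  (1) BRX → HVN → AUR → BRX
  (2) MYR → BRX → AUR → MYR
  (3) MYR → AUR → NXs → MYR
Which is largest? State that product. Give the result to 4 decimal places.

(1) 0.38605 × 0.93142 × 2.6136 = 0.93978
(2) 0.93034 × 0.38163 × 2.9444 = 1.04540
(3) 0.32895 × 0.39278 × 6.6834 = 0.86353
Highest is cycle (2) at 1.0454 (>1, arbitrage).

1.0454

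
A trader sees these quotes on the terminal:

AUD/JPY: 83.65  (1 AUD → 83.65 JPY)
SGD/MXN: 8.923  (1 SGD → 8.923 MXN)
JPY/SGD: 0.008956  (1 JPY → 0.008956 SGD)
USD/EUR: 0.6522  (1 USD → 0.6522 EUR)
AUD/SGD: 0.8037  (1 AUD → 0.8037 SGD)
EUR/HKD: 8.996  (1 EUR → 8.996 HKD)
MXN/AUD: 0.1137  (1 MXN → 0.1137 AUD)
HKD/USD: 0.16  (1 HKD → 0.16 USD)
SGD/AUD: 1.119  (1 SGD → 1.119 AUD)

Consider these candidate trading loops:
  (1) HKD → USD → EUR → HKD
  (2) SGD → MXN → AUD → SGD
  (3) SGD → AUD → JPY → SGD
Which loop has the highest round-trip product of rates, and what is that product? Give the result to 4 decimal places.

(1) 0.16 × 0.6522 × 8.996 = 0.93875
(2) 8.923 × 0.1137 × 0.8037 = 0.81539
(3) 1.119 × 83.65 × 0.008956 = 0.83832
Highest is cycle (1) at 0.9388 (≤1, no arbitrage).

0.9388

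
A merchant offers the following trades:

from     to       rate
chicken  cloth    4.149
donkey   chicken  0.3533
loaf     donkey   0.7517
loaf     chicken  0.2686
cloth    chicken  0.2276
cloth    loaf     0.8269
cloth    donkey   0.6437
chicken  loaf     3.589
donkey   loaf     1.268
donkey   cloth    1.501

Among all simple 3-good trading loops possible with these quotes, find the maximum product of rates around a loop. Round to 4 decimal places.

0.9532

chicken→loaf→donkey→chicken: 3.589 × 0.7517 × 0.3533 = 0.95315
cloth→donkey→chicken→cloth: 0.6437 × 0.3533 × 4.149 = 0.94356
cloth→loaf→donkey→cloth: 0.8269 × 0.7517 × 1.501 = 0.93299
cloth→loaf→chicken→cloth: 0.8269 × 0.2686 × 4.149 = 0.92152
Maximum is chicken→loaf→donkey→chicken at 0.9532; no arbitrage — every cycle loses value.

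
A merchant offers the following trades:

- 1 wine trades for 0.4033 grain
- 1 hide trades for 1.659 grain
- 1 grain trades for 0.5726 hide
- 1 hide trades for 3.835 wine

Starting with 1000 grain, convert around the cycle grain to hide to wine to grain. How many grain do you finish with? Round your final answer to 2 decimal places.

885.61

1000 grain × 0.5726 = 572.6 hide
572.6 hide × 3.835 = 2195.921 wine
2195.921 wine × 0.4033 = 885.6149393 grain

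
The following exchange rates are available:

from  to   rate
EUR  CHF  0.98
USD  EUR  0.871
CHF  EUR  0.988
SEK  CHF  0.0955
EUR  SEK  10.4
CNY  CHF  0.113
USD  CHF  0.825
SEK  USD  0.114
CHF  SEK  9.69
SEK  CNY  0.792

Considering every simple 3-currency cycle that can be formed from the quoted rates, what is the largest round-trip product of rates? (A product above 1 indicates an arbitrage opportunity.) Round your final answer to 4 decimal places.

EUR→SEK→USD→EUR: 10.4 × 0.114 × 0.871 = 1.03266
EUR→SEK→CHF→EUR: 10.4 × 0.0955 × 0.988 = 0.98128
SEK→USD→CHF→SEK: 0.114 × 0.825 × 9.69 = 0.91134
SEK→CNY→CHF→SEK: 0.792 × 0.113 × 9.69 = 0.86722
Maximum is EUR→SEK→USD→EUR at 1.0327; arbitrage exists.

1.0327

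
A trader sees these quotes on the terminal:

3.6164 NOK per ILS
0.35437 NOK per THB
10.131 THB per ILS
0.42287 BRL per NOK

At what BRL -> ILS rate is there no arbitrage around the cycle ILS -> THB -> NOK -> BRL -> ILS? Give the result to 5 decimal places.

Known legs of the cycle: 10.131 × 0.35437 × 0.42287 = 1.5181550888889
For no arbitrage the full-cycle product must be 1, so the missing rate is 1 / 1.5181550888889 ≈ 0.6586942.

0.65869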